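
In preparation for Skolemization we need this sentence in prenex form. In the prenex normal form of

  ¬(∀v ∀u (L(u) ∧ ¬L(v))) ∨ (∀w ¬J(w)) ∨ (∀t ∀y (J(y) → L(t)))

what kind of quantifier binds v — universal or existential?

Eliminate → and ↔ using ¬ and ∨.
  ¬(∀v ∀u (L(u) ∧ ¬L(v))) ∨ (∀w ¬J(w)) ∨ (∀t ∀y (¬J(y) ∨ L(t)))
Drive negations inward (¬∀x A ≡ ∃x ¬A, ¬∃x A ≡ ∀x ¬A, De Morgan for ∧/∨):
  (∃v ∃u (¬L(u) ∨ L(v))) ∨ (∀w ¬J(w)) ∨ (∀t ∀y (¬J(y) ∨ L(t)))
All bound variables are already distinct, so no renaming is needed.
Pull the quantifiers to the front (each side's bound variable is not free in the other side):
  ∃v ∃u ∀w ∀t ∀y (¬L(u) ∨ L(v) ∨ ¬J(w) ∨ ¬J(y) ∨ L(t))
The quantifier ∀v sits under an odd number of negations (counting the antecedent side of each →), so it flips to ∃v.

existential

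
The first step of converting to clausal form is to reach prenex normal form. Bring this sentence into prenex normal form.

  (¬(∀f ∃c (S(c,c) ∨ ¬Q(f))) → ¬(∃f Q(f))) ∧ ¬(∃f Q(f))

∀f ∃c ∀y1 ∀x ((S(c,c) ∨ ¬Q(f) ∨ ¬Q(y1)) ∧ ¬Q(x))

Eliminate → and ↔ using ¬ and ∨.
  (¬¬(∀f ∃c (S(c,c) ∨ ¬Q(f))) ∨ ¬(∃f Q(f))) ∧ ¬(∃f Q(f))
Move each ¬ inward, flipping quantifiers it crosses:
  ((∀f ∃c (S(c,c) ∨ ¬Q(f))) ∨ (∀f ¬Q(f))) ∧ (∀f ¬Q(f))
Rename bound variables to avoid capture: f↦y1, f↦x.
  ((∀f ∃c (S(c,c) ∨ ¬Q(f))) ∨ (∀y1 ¬Q(y1))) ∧ (∀x ¬Q(x))
Extract every quantifier outward, since the variables are now distinct and don't occur free across branches:
  ∀f ∃c ∀y1 ∀x ((S(c,c) ∨ ¬Q(f) ∨ ¬Q(y1)) ∧ ¬Q(x))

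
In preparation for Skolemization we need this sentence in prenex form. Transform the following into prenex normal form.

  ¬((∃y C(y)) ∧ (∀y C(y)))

∀y ∃a (¬C(y) ∨ ¬C(a))

Push ¬ through the quantifiers and connectives to reach negation normal form:
  (∀y ¬C(y)) ∨ (∃y ¬C(y))
Standardize variables apart so no two quantifiers bind the same name: y↦a.
  (∀y ¬C(y)) ∨ (∃a ¬C(a))
Extract every quantifier outward, since the variables are now distinct and don't occur free across branches:
  ∀y ∃a (¬C(y) ∨ ¬C(a))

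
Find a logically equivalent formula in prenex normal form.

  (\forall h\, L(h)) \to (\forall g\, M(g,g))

\exists h\, \forall g\, (\neg L(h) \lor M(g,g))

Rewrite implications/biconditionals: A → B as ¬A ∨ B.
  \neg (\forall h\, L(h)) \lor (\forall g\, M(g,g))
Push ¬ through the quantifiers and connectives to reach negation normal form:
  (\exists h\, \neg L(h)) \lor (\forall g\, M(g,g))
Pull the quantifiers to the front (each side's bound variable is not free in the other side):
  \exists h\, \forall g\, (\neg L(h) \lor M(g,g))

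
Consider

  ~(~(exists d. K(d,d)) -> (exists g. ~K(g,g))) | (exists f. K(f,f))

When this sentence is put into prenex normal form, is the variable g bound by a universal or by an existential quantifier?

First replace A → B with ¬A ∨ B.
  ~(~~(exists d. K(d,d)) | (exists g. ~K(g,g))) | (exists f. K(f,f))
Move each ¬ inward, flipping quantifiers it crosses:
  (forall d. ~K(d,d)) & (forall g. K(g,g)) | (exists f. K(f,f))
Finally move all quantifiers to the prefix:
  forall d. forall g. exists f. (~K(d,d) & K(g,g) | K(f,f))
The quantifier exists g sits under an odd number of negations (counting the antecedent side of each →), so it flips to forall g.

universal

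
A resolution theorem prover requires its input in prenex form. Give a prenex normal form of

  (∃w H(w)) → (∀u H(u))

First replace A → B with ¬A ∨ B.
  ¬(∃w H(w)) ∨ (∀u H(u))
Push ¬ through the quantifiers and connectives to reach negation normal form:
  (∀w ¬H(w)) ∨ (∀u H(u))
All bound variables are already distinct, so no renaming is needed.
Pull the quantifiers to the front (each side's bound variable is not free in the other side):
  ∀w ∀u (¬H(w) ∨ H(u))

∀w ∀u (¬H(w) ∨ H(u))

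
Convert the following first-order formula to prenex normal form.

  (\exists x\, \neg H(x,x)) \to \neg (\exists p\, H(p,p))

Eliminate → and ↔ using ¬ and ∨.
  \neg (\exists x\, \neg H(x,x)) \lor \neg (\exists p\, H(p,p))
Drive negations inward (¬∀x A ≡ ∃x ¬A, ¬∃x A ≡ ∀x ¬A, De Morgan for ∧/∨):
  (\forall x\, H(x,x)) \lor (\forall p\, \neg H(p,p))
Pull the quantifiers to the front (each side's bound variable is not free in the other side):
  \forall x\, \forall p\, (H(x,x) \lor \neg H(p,p))

\forall x\, \forall p\, (H(x,x) \lor \neg H(p,p))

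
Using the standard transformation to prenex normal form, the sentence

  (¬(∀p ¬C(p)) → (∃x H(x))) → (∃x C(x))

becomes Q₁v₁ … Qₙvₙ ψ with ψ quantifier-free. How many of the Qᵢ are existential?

2

Eliminate → and ↔ using ¬ and ∨.
  ¬(¬¬(∀p ¬C(p)) ∨ (∃x H(x))) ∨ (∃x C(x))
Push ¬ through the quantifiers and connectives to reach negation normal form:
  (∃p C(p)) ∧ (∀x ¬H(x)) ∨ (∃x C(x))
Rename bound variables to avoid capture: x↦w1.
  (∃p C(p)) ∧ (∀x ¬H(x)) ∨ (∃w1 C(w1))
Extract every quantifier outward, since the variables are now distinct and don't occur free across branches:
  ∃p ∀x ∃w1 (C(p) ∧ ¬H(x) ∨ C(w1))
The prefix is ∃p ∀x ∃w1: 1 universal, 2 existential.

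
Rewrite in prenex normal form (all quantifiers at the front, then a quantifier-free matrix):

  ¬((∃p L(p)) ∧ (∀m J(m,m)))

∀p ∃m (¬L(p) ∨ ¬J(m,m))

Drive negations inward (¬∀x A ≡ ∃x ¬A, ¬∃x A ≡ ∀x ¬A, De Morgan for ∧/∨):
  (∀p ¬L(p)) ∨ (∃m ¬J(m,m))
All bound variables are already distinct, so no renaming is needed.
Finally move all quantifiers to the prefix:
  ∀p ∃m (¬L(p) ∨ ¬J(m,m))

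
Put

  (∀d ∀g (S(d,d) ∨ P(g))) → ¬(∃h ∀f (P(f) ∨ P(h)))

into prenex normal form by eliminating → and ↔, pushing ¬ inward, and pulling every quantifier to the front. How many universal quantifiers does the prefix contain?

1

First replace A → B with ¬A ∨ B.
  ¬(∀d ∀g (S(d,d) ∨ P(g))) ∨ ¬(∃h ∀f (P(f) ∨ P(h)))
Move each ¬ inward, flipping quantifiers it crosses:
  (∃d ∃g (¬S(d,d) ∧ ¬P(g))) ∨ (∀h ∃f (¬P(f) ∧ ¬P(h)))
All bound variables are already distinct, so no renaming is needed.
Extract every quantifier outward, since the variables are now distinct and don't occur free across branches:
  ∃d ∃g ∀h ∃f (¬S(d,d) ∧ ¬P(g) ∨ ¬P(f) ∧ ¬P(h))
The prefix is ∃d ∃g ∀h ∃f: 1 universal, 3 existential.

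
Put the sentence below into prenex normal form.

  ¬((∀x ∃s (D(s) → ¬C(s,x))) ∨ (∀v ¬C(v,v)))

∃x ∀s ∃v (D(s) ∧ C(s,x) ∧ C(v,v))

Eliminate → and ↔ using ¬ and ∨.
  ¬((∀x ∃s (¬D(s) ∨ ¬C(s,x))) ∨ (∀v ¬C(v,v)))
Push ¬ through the quantifiers and connectives to reach negation normal form:
  (∃x ∀s (D(s) ∧ C(s,x))) ∧ (∃v C(v,v))
All bound variables are already distinct, so no renaming is needed.
Finally move all quantifiers to the prefix:
  ∃x ∀s ∃v (D(s) ∧ C(s,x) ∧ C(v,v))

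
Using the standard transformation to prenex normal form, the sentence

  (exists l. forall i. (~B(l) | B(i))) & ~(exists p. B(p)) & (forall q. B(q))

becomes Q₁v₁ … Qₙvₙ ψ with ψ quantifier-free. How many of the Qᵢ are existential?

Push ¬ through the quantifiers and connectives to reach negation normal form:
  (exists l. forall i. (~B(l) | B(i))) & (forall p. ~B(p)) & (forall q. B(q))
Finally move all quantifiers to the prefix:
  exists l. forall i. forall p. forall q. ((~B(l) | B(i)) & ~B(p) & B(q))
The prefix is exists l forall i forall p forall q: 3 universal, 1 existential.

1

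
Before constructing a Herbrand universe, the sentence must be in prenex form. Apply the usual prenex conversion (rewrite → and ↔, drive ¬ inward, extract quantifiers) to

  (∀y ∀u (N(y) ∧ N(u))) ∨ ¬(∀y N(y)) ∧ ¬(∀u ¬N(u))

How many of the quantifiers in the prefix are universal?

2

Push ¬ through the quantifiers and connectives to reach negation normal form:
  (∀y ∀u (N(y) ∧ N(u))) ∨ (∃y ¬N(y)) ∧ (∃u N(u))
Give each quantifier a distinct variable: y↦c, u↦p.
  (∀y ∀u (N(y) ∧ N(u))) ∨ (∃c ¬N(c)) ∧ (∃p N(p))
Extract every quantifier outward, since the variables are now distinct and don't occur free across branches:
  ∀y ∀u ∃c ∃p (N(y) ∧ N(u) ∨ ¬N(c) ∧ N(p))
The prefix is ∀y ∀u ∃c ∃p: 2 universal, 2 existential.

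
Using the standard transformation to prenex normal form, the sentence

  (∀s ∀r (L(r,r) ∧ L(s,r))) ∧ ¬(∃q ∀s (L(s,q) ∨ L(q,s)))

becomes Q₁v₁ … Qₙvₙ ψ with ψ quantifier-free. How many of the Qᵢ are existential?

Push ¬ through the quantifiers and connectives to reach negation normal form:
  (∀s ∀r (L(r,r) ∧ L(s,r))) ∧ (∀q ∃s (¬L(s,q) ∧ ¬L(q,s)))
Rename bound variables to avoid capture: s↦w.
  (∀s ∀r (L(r,r) ∧ L(s,r))) ∧ (∀q ∃w (¬L(w,q) ∧ ¬L(q,w)))
Finally move all quantifiers to the prefix:
  ∀s ∀r ∀q ∃w (L(r,r) ∧ L(s,r) ∧ ¬L(w,q) ∧ ¬L(q,w))
The prefix is ∀s ∀r ∀q ∃w: 3 universal, 1 existential.

1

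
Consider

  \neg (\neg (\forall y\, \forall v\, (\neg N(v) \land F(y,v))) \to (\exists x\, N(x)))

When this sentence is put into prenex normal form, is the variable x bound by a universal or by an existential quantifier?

First replace A → B with ¬A ∨ B.
  \neg (\neg \neg (\forall y\, \forall v\, (\neg N(v) \land F(y,v))) \lor (\exists x\, N(x)))
Move each ¬ inward, flipping quantifiers it crosses:
  (\exists y\, \exists v\, (N(v) \lor \neg F(y,v))) \land (\forall x\, \neg N(x))
Pull the quantifiers to the front (each side's bound variable is not free in the other side):
  \exists y\, \exists v\, \forall x\, ((N(v) \lor \neg F(y,v)) \land \neg N(x))
The quantifier \exists x sits under an odd number of negations (counting the antecedent side of each →), so it flips to \forall x.

universal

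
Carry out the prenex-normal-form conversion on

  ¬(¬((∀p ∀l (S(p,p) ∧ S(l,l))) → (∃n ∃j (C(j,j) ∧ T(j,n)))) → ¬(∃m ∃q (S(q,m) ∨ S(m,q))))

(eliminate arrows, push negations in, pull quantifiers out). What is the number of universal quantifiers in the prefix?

4

Eliminate → and ↔ using ¬ and ∨.
  ¬(¬¬(¬(∀p ∀l (S(p,p) ∧ S(l,l))) ∨ (∃n ∃j (C(j,j) ∧ T(j,n)))) ∨ ¬(∃m ∃q (S(q,m) ∨ S(m,q))))
Push ¬ through the quantifiers and connectives to reach negation normal form:
  (∀p ∀l (S(p,p) ∧ S(l,l))) ∧ (∀n ∀j (¬C(j,j) ∨ ¬T(j,n))) ∧ (∃m ∃q (S(q,m) ∨ S(m,q)))
Pull the quantifiers to the front (each side's bound variable is not free in the other side):
  ∀p ∀l ∀n ∀j ∃m ∃q (S(p,p) ∧ S(l,l) ∧ (¬C(j,j) ∨ ¬T(j,n)) ∧ (S(q,m) ∨ S(m,q)))
The prefix is ∀p ∀l ∀n ∀j ∃m ∃q: 4 universal, 2 existential.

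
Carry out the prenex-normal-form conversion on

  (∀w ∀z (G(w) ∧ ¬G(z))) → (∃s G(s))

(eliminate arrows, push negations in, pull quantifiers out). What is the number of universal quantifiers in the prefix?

0

Rewrite implications/biconditionals: A → B as ¬A ∨ B.
  ¬(∀w ∀z (G(w) ∧ ¬G(z))) ∨ (∃s G(s))
Move each ¬ inward, flipping quantifiers it crosses:
  (∃w ∃z (¬G(w) ∨ G(z))) ∨ (∃s G(s))
Finally move all quantifiers to the prefix:
  ∃w ∃z ∃s (¬G(w) ∨ G(z) ∨ G(s))
The prefix is ∃w ∃z ∃s: 0 universal, 3 existential.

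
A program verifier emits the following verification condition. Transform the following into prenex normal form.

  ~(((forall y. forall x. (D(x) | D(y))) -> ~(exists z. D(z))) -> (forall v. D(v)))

exists y. exists x. forall z. exists v. ((~D(x) & ~D(y) | ~D(z)) & ~D(v))

Eliminate → and ↔ using ¬ and ∨.
  ~(~(~(forall y. forall x. (D(x) | D(y))) | ~(exists z. D(z))) | (forall v. D(v)))
Push ¬ through the quantifiers and connectives to reach negation normal form:
  ((exists y. exists x. (~D(x) & ~D(y))) | (forall z. ~D(z))) & (exists v. ~D(v))
All bound variables are already distinct, so no renaming is needed.
Extract every quantifier outward, since the variables are now distinct and don't occur free across branches:
  exists y. exists x. forall z. exists v. ((~D(x) & ~D(y) | ~D(z)) & ~D(v))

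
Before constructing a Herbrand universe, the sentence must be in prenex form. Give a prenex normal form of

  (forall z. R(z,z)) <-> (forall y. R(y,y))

exists z. forall y. exists w1. forall x1. ((~R(z,z) | R(y,y)) & (~R(w1,w1) | R(x1,x1)))

Rewrite implications/biconditionals: A → B as ¬A ∨ B; A ↔ B as (¬A ∨ B) ∧ (¬B ∨ A).
  (~(forall z. R(z,z)) | (forall y. R(y,y))) & (~(forall y. R(y,y)) | (forall z. R(z,z)))
Push ¬ through the quantifiers and connectives to reach negation normal form:
  ((exists z. ~R(z,z)) | (forall y. R(y,y))) & ((exists y. ~R(y,y)) | (forall z. R(z,z)))
Standardize variables apart so no two quantifiers bind the same name: y↦w1, z↦x1.
  ((exists z. ~R(z,z)) | (forall y. R(y,y))) & ((exists w1. ~R(w1,w1)) | (forall x1. R(x1,x1)))
Finally move all quantifiers to the prefix:
  exists z. forall y. exists w1. forall x1. ((~R(z,z) | R(y,y)) & (~R(w1,w1) | R(x1,x1)))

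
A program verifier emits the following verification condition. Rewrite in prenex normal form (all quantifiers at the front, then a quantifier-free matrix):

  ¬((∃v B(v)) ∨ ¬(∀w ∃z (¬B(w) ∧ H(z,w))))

∀v ∀w ∃z (¬B(v) ∧ ¬B(w) ∧ H(z,w))

Push ¬ through the quantifiers and connectives to reach negation normal form:
  (∀v ¬B(v)) ∧ (∀w ∃z (¬B(w) ∧ H(z,w)))
All bound variables are already distinct, so no renaming is needed.
Finally move all quantifiers to the prefix:
  ∀v ∀w ∃z (¬B(v) ∧ ¬B(w) ∧ H(z,w))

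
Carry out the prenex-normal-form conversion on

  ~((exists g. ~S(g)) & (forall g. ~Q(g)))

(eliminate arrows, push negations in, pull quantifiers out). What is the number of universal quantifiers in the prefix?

1

Move each ¬ inward, flipping quantifiers it crosses:
  (forall g. S(g)) | (exists g. Q(g))
Rename bound variables to avoid capture: g↦x1.
  (forall g. S(g)) | (exists x1. Q(x1))
Pull the quantifiers to the front (each side's bound variable is not free in the other side):
  forall g. exists x1. (S(g) | Q(x1))
The prefix is forall g exists x1: 1 universal, 1 existential.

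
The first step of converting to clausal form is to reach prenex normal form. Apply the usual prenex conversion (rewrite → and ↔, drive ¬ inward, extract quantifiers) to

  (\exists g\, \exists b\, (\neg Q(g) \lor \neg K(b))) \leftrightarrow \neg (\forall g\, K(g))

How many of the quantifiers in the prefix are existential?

3

First replace A → B with ¬A ∨ B; A ↔ B as (¬A ∨ B) ∧ (¬B ∨ A).
  (\neg (\exists g\, \exists b\, (\neg Q(g) \lor \neg K(b))) \lor \neg (\forall g\, K(g))) \land (\neg \neg (\forall g\, K(g)) \lor (\exists g\, \exists b\, (\neg Q(g) \lor \neg K(b))))
Push ¬ through the quantifiers and connectives to reach negation normal form:
  ((\forall g\, \forall b\, (Q(g) \land K(b))) \lor (\exists g\, \neg K(g))) \land ((\forall g\, K(g)) \lor (\exists g\, \exists b\, (\neg Q(g) \lor \neg K(b))))
Give each quantifier a distinct variable: g↦x, g↦z1, g↦a, b↦y1.
  ((\forall g\, \forall b\, (Q(g) \land K(b))) \lor (\exists x\, \neg K(x))) \land ((\forall z1\, K(z1)) \lor (\exists a\, \exists y1\, (\neg Q(a) \lor \neg K(y1))))
Extract every quantifier outward, since the variables are now distinct and don't occur free across branches:
  \forall g\, \forall b\, \exists x\, \forall z1\, \exists a\, \exists y1\, ((Q(g) \land K(b) \lor \neg K(x)) \land (K(z1) \lor \neg Q(a) \lor \neg K(y1)))
The prefix is \forall g \forall b \exists x \forall z1 \exists a \exists y1: 3 universal, 3 existential.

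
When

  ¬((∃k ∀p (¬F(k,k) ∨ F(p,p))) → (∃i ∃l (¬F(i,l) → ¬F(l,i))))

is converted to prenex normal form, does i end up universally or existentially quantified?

universal

Rewrite implications/biconditionals: A → B as ¬A ∨ B.
  ¬(¬(∃k ∀p (¬F(k,k) ∨ F(p,p))) ∨ (∃i ∃l (¬¬F(i,l) ∨ ¬F(l,i))))
Push ¬ through the quantifiers and connectives to reach negation normal form:
  (∃k ∀p (¬F(k,k) ∨ F(p,p))) ∧ (∀i ∀l (¬F(i,l) ∧ F(l,i)))
Extract every quantifier outward, since the variables are now distinct and don't occur free across branches:
  ∃k ∀p ∀i ∀l ((¬F(k,k) ∨ F(p,p)) ∧ ¬F(i,l) ∧ F(l,i))
The quantifier ∃i sits under an odd number of negations (counting the antecedent side of each →), so it flips to ∀i.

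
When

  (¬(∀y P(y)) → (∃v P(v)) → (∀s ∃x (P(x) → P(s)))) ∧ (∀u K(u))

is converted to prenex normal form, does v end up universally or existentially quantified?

universal

Eliminate → and ↔ using ¬ and ∨.
  (¬¬(∀y P(y)) ∨ ¬(∃v P(v)) ∨ (∀s ∃x (¬P(x) ∨ P(s)))) ∧ (∀u K(u))
Drive negations inward (¬∀x A ≡ ∃x ¬A, ¬∃x A ≡ ∀x ¬A, De Morgan for ∧/∨):
  ((∀y P(y)) ∨ (∀v ¬P(v)) ∨ (∀s ∃x (¬P(x) ∨ P(s)))) ∧ (∀u K(u))
Extract every quantifier outward, since the variables are now distinct and don't occur free across branches:
  ∀y ∀v ∀s ∃x ∀u ((P(y) ∨ ¬P(v) ∨ ¬P(x) ∨ P(s)) ∧ K(u))
The quantifier ∃v sits under an odd number of negations (counting the antecedent side of each →), so it flips to ∀v.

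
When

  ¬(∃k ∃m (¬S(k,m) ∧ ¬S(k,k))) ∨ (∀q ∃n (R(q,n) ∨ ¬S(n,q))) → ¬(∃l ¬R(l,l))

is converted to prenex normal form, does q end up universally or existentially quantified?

Eliminate → and ↔ using ¬ and ∨.
  ¬(¬(∃k ∃m (¬S(k,m) ∧ ¬S(k,k))) ∨ (∀q ∃n (R(q,n) ∨ ¬S(n,q)))) ∨ ¬(∃l ¬R(l,l))
Move each ¬ inward, flipping quantifiers it crosses:
  (∃k ∃m (¬S(k,m) ∧ ¬S(k,k))) ∧ (∃q ∀n (¬R(q,n) ∧ S(n,q))) ∨ (∀l R(l,l))
All bound variables are already distinct, so no renaming is needed.
Finally move all quantifiers to the prefix:
  ∃k ∃m ∃q ∀n ∀l (¬S(k,m) ∧ ¬S(k,k) ∧ ¬R(q,n) ∧ S(n,q) ∨ R(l,l))
The quantifier ∀q sits under an odd number of negations (counting the antecedent side of each →), so it flips to ∃q.

existential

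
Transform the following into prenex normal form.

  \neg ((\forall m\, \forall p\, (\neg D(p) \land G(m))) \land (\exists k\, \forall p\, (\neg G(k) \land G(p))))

Push ¬ through the quantifiers and connectives to reach negation normal form:
  (\exists m\, \exists p\, (D(p) \lor \neg G(m))) \lor (\forall k\, \exists p\, (G(k) \lor \neg G(p)))
Rename bound variables to avoid capture: p↦w.
  (\exists m\, \exists p\, (D(p) \lor \neg G(m))) \lor (\forall k\, \exists w\, (G(k) \lor \neg G(w)))
Finally move all quantifiers to the prefix:
  \exists m\, \exists p\, \forall k\, \exists w\, (D(p) \lor \neg G(m) \lor G(k) \lor \neg G(w))

\exists m\, \exists p\, \forall k\, \exists w\, (D(p) \lor \neg G(m) \lor G(k) \lor \neg G(w))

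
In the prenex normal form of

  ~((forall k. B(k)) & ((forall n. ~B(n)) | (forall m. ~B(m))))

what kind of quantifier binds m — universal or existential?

Drive negations inward (¬∀x A ≡ ∃x ¬A, ¬∃x A ≡ ∀x ¬A, De Morgan for ∧/∨):
  (exists k. ~B(k)) | (exists n. B(n)) & (exists m. B(m))
All bound variables are already distinct, so no renaming is needed.
Pull the quantifiers to the front (each side's bound variable is not free in the other side):
  exists k. exists n. exists m. (~B(k) | B(n) & B(m))
The quantifier forall m sits under an odd number of negations, so it flips to exists m.

existential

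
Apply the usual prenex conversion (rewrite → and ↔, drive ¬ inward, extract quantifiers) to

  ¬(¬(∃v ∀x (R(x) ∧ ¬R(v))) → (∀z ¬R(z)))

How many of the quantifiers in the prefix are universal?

First replace A → B with ¬A ∨ B.
  ¬(¬¬(∃v ∀x (R(x) ∧ ¬R(v))) ∨ (∀z ¬R(z)))
Move each ¬ inward, flipping quantifiers it crosses:
  (∀v ∃x (¬R(x) ∨ R(v))) ∧ (∃z R(z))
All bound variables are already distinct, so no renaming is needed.
Pull the quantifiers to the front (each side's bound variable is not free in the other side):
  ∀v ∃x ∃z ((¬R(x) ∨ R(v)) ∧ R(z))
The prefix is ∀v ∃x ∃z: 1 universal, 2 existential.

1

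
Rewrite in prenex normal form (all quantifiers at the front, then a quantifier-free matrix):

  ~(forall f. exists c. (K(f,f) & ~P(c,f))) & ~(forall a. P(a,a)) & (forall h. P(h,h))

Drive negations inward (¬∀x A ≡ ∃x ¬A, ¬∃x A ≡ ∀x ¬A, De Morgan for ∧/∨):
  (exists f. forall c. (~K(f,f) | P(c,f))) & (exists a. ~P(a,a)) & (forall h. P(h,h))
All bound variables are already distinct, so no renaming is needed.
Extract every quantifier outward, since the variables are now distinct and don't occur free across branches:
  exists f. forall c. exists a. forall h. ((~K(f,f) | P(c,f)) & ~P(a,a) & P(h,h))

exists f. forall c. exists a. forall h. ((~K(f,f) | P(c,f)) & ~P(a,a) & P(h,h))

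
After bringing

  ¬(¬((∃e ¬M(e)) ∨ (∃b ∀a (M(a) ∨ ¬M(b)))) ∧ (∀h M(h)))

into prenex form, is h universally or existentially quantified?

Drive negations inward (¬∀x A ≡ ∃x ¬A, ¬∃x A ≡ ∀x ¬A, De Morgan for ∧/∨):
  (∃e ¬M(e)) ∨ (∃b ∀a (M(a) ∨ ¬M(b))) ∨ (∃h ¬M(h))
All bound variables are already distinct, so no renaming is needed.
Extract every quantifier outward, since the variables are now distinct and don't occur free across branches:
  ∃e ∃b ∀a ∃h (¬M(e) ∨ M(a) ∨ ¬M(b) ∨ ¬M(h))
The quantifier ∀h sits under an odd number of negations, so it flips to ∃h.

existential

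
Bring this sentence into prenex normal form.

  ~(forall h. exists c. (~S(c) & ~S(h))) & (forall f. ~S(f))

exists h. forall c. forall f. ((S(c) | S(h)) & ~S(f))

Drive negations inward (¬∀x A ≡ ∃x ¬A, ¬∃x A ≡ ∀x ¬A, De Morgan for ∧/∨):
  (exists h. forall c. (S(c) | S(h))) & (forall f. ~S(f))
All bound variables are already distinct, so no renaming is needed.
Extract every quantifier outward, since the variables are now distinct and don't occur free across branches:
  exists h. forall c. forall f. ((S(c) | S(h)) & ~S(f))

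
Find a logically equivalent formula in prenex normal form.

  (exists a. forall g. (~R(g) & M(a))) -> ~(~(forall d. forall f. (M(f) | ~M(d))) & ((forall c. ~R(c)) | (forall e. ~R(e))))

Eliminate → and ↔ using ¬ and ∨.
  ~(exists a. forall g. (~R(g) & M(a))) | ~(~(forall d. forall f. (M(f) | ~M(d))) & ((forall c. ~R(c)) | (forall e. ~R(e))))
Move each ¬ inward, flipping quantifiers it crosses:
  (forall a. exists g. (R(g) | ~M(a))) | (forall d. forall f. (M(f) | ~M(d))) | (exists c. R(c)) & (exists e. R(e))
Pull the quantifiers to the front (each side's bound variable is not free in the other side):
  forall a. exists g. forall d. forall f. exists c. exists e. (R(g) | ~M(a) | M(f) | ~M(d) | R(c) & R(e))

forall a. exists g. forall d. forall f. exists c. exists e. (R(g) | ~M(a) | M(f) | ~M(d) | R(c) & R(e))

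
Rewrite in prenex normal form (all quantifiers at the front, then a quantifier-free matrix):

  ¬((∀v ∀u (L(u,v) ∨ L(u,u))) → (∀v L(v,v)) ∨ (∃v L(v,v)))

Eliminate → and ↔ using ¬ and ∨.
  ¬(¬(∀v ∀u (L(u,v) ∨ L(u,u))) ∨ (∀v L(v,v)) ∨ (∃v L(v,v)))
Drive negations inward (¬∀x A ≡ ∃x ¬A, ¬∃x A ≡ ∀x ¬A, De Morgan for ∧/∨):
  (∀v ∀u (L(u,v) ∨ L(u,u))) ∧ (∃v ¬L(v,v)) ∧ (∀v ¬L(v,v))
Give each quantifier a distinct variable: v↦y1, v↦u1.
  (∀v ∀u (L(u,v) ∨ L(u,u))) ∧ (∃y1 ¬L(y1,y1)) ∧ (∀u1 ¬L(u1,u1))
Extract every quantifier outward, since the variables are now distinct and don't occur free across branches:
  ∀v ∀u ∃y1 ∀u1 ((L(u,v) ∨ L(u,u)) ∧ ¬L(y1,y1) ∧ ¬L(u1,u1))

∀v ∀u ∃y1 ∀u1 ((L(u,v) ∨ L(u,u)) ∧ ¬L(y1,y1) ∧ ¬L(u1,u1))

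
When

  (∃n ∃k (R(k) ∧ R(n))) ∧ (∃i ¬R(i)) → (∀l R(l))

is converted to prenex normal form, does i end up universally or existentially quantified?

universal

Eliminate → and ↔ using ¬ and ∨.
  ¬((∃n ∃k (R(k) ∧ R(n))) ∧ (∃i ¬R(i))) ∨ (∀l R(l))
Drive negations inward (¬∀x A ≡ ∃x ¬A, ¬∃x A ≡ ∀x ¬A, De Morgan for ∧/∨):
  (∀n ∀k (¬R(k) ∨ ¬R(n))) ∨ (∀i R(i)) ∨ (∀l R(l))
All bound variables are already distinct, so no renaming is needed.
Extract every quantifier outward, since the variables are now distinct and don't occur free across branches:
  ∀n ∀k ∀i ∀l (¬R(k) ∨ ¬R(n) ∨ R(i) ∨ R(l))
The quantifier ∃i sits under an odd number of negations (counting the antecedent side of each →), so it flips to ∀i.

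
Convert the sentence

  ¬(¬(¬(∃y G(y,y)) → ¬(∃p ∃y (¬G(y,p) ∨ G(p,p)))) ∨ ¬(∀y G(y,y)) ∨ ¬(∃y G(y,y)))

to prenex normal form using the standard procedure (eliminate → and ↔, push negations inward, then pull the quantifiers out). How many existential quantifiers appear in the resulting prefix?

2

Rewrite implications/biconditionals: A → B as ¬A ∨ B.
  ¬(¬(¬¬(∃y G(y,y)) ∨ ¬(∃p ∃y (¬G(y,p) ∨ G(p,p)))) ∨ ¬(∀y G(y,y)) ∨ ¬(∃y G(y,y)))
Push ¬ through the quantifiers and connectives to reach negation normal form:
  ((∃y G(y,y)) ∨ (∀p ∀y (G(y,p) ∧ ¬G(p,p)))) ∧ (∀y G(y,y)) ∧ (∃y G(y,y))
Standardize variables apart so no two quantifiers bind the same name: y↦v1, y↦c, y↦b.
  ((∃y G(y,y)) ∨ (∀p ∀v1 (G(v1,p) ∧ ¬G(p,p)))) ∧ (∀c G(c,c)) ∧ (∃b G(b,b))
Finally move all quantifiers to the prefix:
  ∃y ∀p ∀v1 ∀c ∃b ((G(y,y) ∨ G(v1,p) ∧ ¬G(p,p)) ∧ G(c,c) ∧ G(b,b))
The prefix is ∃y ∀p ∀v1 ∀c ∃b: 3 universal, 2 existential.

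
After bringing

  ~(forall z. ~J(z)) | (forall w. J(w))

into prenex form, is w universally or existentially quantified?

universal

Drive negations inward (¬∀x A ≡ ∃x ¬A, ¬∃x A ≡ ∀x ¬A, De Morgan for ∧/∨):
  (exists z. J(z)) | (forall w. J(w))
All bound variables are already distinct, so no renaming is needed.
Pull the quantifiers to the front (each side's bound variable is not free in the other side):
  exists z. forall w. (J(z) | J(w))
The quantifier forall w sits under an even number of negations, so it remains universal.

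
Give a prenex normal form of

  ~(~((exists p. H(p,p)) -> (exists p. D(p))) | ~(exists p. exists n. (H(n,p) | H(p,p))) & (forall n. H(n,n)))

forall p. exists y. exists c. exists n. exists a. ((~H(p,p) | D(y)) & (H(n,c) | H(c,c) | ~H(a,a)))

Eliminate → and ↔ using ¬ and ∨.
  ~(~(~(exists p. H(p,p)) | (exists p. D(p))) | ~(exists p. exists n. (H(n,p) | H(p,p))) & (forall n. H(n,n)))
Push ¬ through the quantifiers and connectives to reach negation normal form:
  ((forall p. ~H(p,p)) | (exists p. D(p))) & ((exists p. exists n. (H(n,p) | H(p,p))) | (exists n. ~H(n,n)))
Standardize variables apart so no two quantifiers bind the same name: p↦y, p↦c, n↦a.
  ((forall p. ~H(p,p)) | (exists y. D(y))) & ((exists c. exists n. (H(n,c) | H(c,c))) | (exists a. ~H(a,a)))
Pull the quantifiers to the front (each side's bound variable is not free in the other side):
  forall p. exists y. exists c. exists n. exists a. ((~H(p,p) | D(y)) & (H(n,c) | H(c,c) | ~H(a,a)))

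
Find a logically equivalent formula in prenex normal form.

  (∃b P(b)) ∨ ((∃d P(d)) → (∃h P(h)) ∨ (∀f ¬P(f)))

Eliminate → and ↔ using ¬ and ∨.
  (∃b P(b)) ∨ ¬(∃d P(d)) ∨ (∃h P(h)) ∨ (∀f ¬P(f))
Push ¬ through the quantifiers and connectives to reach negation normal form:
  (∃b P(b)) ∨ (∀d ¬P(d)) ∨ (∃h P(h)) ∨ (∀f ¬P(f))
Extract every quantifier outward, since the variables are now distinct and don't occur free across branches:
  ∃b ∀d ∃h ∀f (P(b) ∨ ¬P(d) ∨ P(h) ∨ ¬P(f))

∃b ∀d ∃h ∀f (P(b) ∨ ¬P(d) ∨ P(h) ∨ ¬P(f))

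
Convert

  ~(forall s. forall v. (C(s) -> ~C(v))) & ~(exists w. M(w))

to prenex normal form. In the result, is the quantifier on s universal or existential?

First replace A → B with ¬A ∨ B.
  ~(forall s. forall v. (~C(s) | ~C(v))) & ~(exists w. M(w))
Drive negations inward (¬∀x A ≡ ∃x ¬A, ¬∃x A ≡ ∀x ¬A, De Morgan for ∧/∨):
  (exists s. exists v. (C(s) & C(v))) & (forall w. ~M(w))
Extract every quantifier outward, since the variables are now distinct and don't occur free across branches:
  exists s. exists v. forall w. (C(s) & C(v) & ~M(w))
The quantifier forall s sits under an odd number of negations (counting the antecedent side of each →), so it flips to exists s.

existential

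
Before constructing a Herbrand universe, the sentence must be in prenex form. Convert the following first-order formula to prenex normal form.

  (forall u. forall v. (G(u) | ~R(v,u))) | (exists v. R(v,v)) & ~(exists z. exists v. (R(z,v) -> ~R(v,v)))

First replace A → B with ¬A ∨ B.
  (forall u. forall v. (G(u) | ~R(v,u))) | (exists v. R(v,v)) & ~(exists z. exists v. (~R(z,v) | ~R(v,v)))
Move each ¬ inward, flipping quantifiers it crosses:
  (forall u. forall v. (G(u) | ~R(v,u))) | (exists v. R(v,v)) & (forall z. forall v. (R(z,v) & R(v,v)))
Give each quantifier a distinct variable: v↦v1, v↦q.
  (forall u. forall v. (G(u) | ~R(v,u))) | (exists v1. R(v1,v1)) & (forall z. forall q. (R(z,q) & R(q,q)))
Extract every quantifier outward, since the variables are now distinct and don't occur free across branches:
  forall u. forall v. exists v1. forall z. forall q. (G(u) | ~R(v,u) | R(v1,v1) & R(z,q) & R(q,q))

forall u. forall v. exists v1. forall z. forall q. (G(u) | ~R(v,u) | R(v1,v1) & R(z,q) & R(q,q))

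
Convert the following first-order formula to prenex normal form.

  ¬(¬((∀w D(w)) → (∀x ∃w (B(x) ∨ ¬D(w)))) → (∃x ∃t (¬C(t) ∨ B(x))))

∀w ∃x ∀v1 ∀z1 ∀t (D(w) ∧ ¬B(x) ∧ D(v1) ∧ C(t) ∧ ¬B(z1))

Rewrite implications/biconditionals: A → B as ¬A ∨ B.
  ¬(¬¬(¬(∀w D(w)) ∨ (∀x ∃w (B(x) ∨ ¬D(w)))) ∨ (∃x ∃t (¬C(t) ∨ B(x))))
Drive negations inward (¬∀x A ≡ ∃x ¬A, ¬∃x A ≡ ∀x ¬A, De Morgan for ∧/∨):
  (∀w D(w)) ∧ (∃x ∀w (¬B(x) ∧ D(w))) ∧ (∀x ∀t (C(t) ∧ ¬B(x)))
Give each quantifier a distinct variable: w↦v1, x↦z1.
  (∀w D(w)) ∧ (∃x ∀v1 (¬B(x) ∧ D(v1))) ∧ (∀z1 ∀t (C(t) ∧ ¬B(z1)))
Pull the quantifiers to the front (each side's bound variable is not free in the other side):
  ∀w ∃x ∀v1 ∀z1 ∀t (D(w) ∧ ¬B(x) ∧ D(v1) ∧ C(t) ∧ ¬B(z1))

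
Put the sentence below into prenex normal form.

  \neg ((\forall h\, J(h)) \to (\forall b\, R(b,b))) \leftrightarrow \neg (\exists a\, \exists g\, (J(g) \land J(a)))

\exists h\, \forall b\, \forall a\, \forall g\, \exists u\, \exists y1\, \forall x\, \exists z1\, ((\neg J(h) \lor R(b,b) \lor \neg J(g) \lor \neg J(a)) \land (J(y1) \land J(u) \lor J(x) \land \neg R(z1,z1)))

Rewrite implications/biconditionals: A → B as ¬A ∨ B; A ↔ B as (¬A ∨ B) ∧ (¬B ∨ A).
  (\neg \neg (\neg (\forall h\, J(h)) \lor (\forall b\, R(b,b))) \lor \neg (\exists a\, \exists g\, (J(g) \land J(a)))) \land (\neg \neg (\exists a\, \exists g\, (J(g) \land J(a))) \lor \neg (\neg (\forall h\, J(h)) \lor (\forall b\, R(b,b))))
Drive negations inward (¬∀x A ≡ ∃x ¬A, ¬∃x A ≡ ∀x ¬A, De Morgan for ∧/∨):
  ((\exists h\, \neg J(h)) \lor (\forall b\, R(b,b)) \lor (\forall a\, \forall g\, (\neg J(g) \lor \neg J(a)))) \land ((\exists a\, \exists g\, (J(g) \land J(a))) \lor (\forall h\, J(h)) \land (\exists b\, \neg R(b,b)))
Give each quantifier a distinct variable: a↦u, g↦y1, h↦x, b↦z1.
  ((\exists h\, \neg J(h)) \lor (\forall b\, R(b,b)) \lor (\forall a\, \forall g\, (\neg J(g) \lor \neg J(a)))) \land ((\exists u\, \exists y1\, (J(y1) \land J(u))) \lor (\forall x\, J(x)) \land (\exists z1\, \neg R(z1,z1)))
Extract every quantifier outward, since the variables are now distinct and don't occur free across branches:
  \exists h\, \forall b\, \forall a\, \forall g\, \exists u\, \exists y1\, \forall x\, \exists z1\, ((\neg J(h) \lor R(b,b) \lor \neg J(g) \lor \neg J(a)) \land (J(y1) \land J(u) \lor J(x) \land \neg R(z1,z1)))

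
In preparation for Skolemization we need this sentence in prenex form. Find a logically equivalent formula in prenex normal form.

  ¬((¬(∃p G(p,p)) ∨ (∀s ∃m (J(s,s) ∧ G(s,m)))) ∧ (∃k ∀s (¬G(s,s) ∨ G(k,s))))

Move each ¬ inward, flipping quantifiers it crosses:
  (∃p G(p,p)) ∧ (∃s ∀m (¬J(s,s) ∨ ¬G(s,m))) ∨ (∀k ∃s (G(s,s) ∧ ¬G(k,s)))
Standardize variables apart so no two quantifiers bind the same name: s↦a.
  (∃p G(p,p)) ∧ (∃s ∀m (¬J(s,s) ∨ ¬G(s,m))) ∨ (∀k ∃a (G(a,a) ∧ ¬G(k,a)))
Extract every quantifier outward, since the variables are now distinct and don't occur free across branches:
  ∃p ∃s ∀m ∀k ∃a (G(p,p) ∧ (¬J(s,s) ∨ ¬G(s,m)) ∨ G(a,a) ∧ ¬G(k,a))

∃p ∃s ∀m ∀k ∃a (G(p,p) ∧ (¬J(s,s) ∨ ¬G(s,m)) ∨ G(a,a) ∧ ¬G(k,a))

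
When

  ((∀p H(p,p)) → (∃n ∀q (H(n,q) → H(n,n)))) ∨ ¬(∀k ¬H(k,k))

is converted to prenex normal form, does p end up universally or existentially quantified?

Rewrite implications/biconditionals: A → B as ¬A ∨ B.
  ¬(∀p H(p,p)) ∨ (∃n ∀q (¬H(n,q) ∨ H(n,n))) ∨ ¬(∀k ¬H(k,k))
Drive negations inward (¬∀x A ≡ ∃x ¬A, ¬∃x A ≡ ∀x ¬A, De Morgan for ∧/∨):
  (∃p ¬H(p,p)) ∨ (∃n ∀q (¬H(n,q) ∨ H(n,n))) ∨ (∃k H(k,k))
Extract every quantifier outward, since the variables are now distinct and don't occur free across branches:
  ∃p ∃n ∀q ∃k (¬H(p,p) ∨ ¬H(n,q) ∨ H(n,n) ∨ H(k,k))
The quantifier ∀p sits under an odd number of negations (counting the antecedent side of each →), so it flips to ∃p.

existential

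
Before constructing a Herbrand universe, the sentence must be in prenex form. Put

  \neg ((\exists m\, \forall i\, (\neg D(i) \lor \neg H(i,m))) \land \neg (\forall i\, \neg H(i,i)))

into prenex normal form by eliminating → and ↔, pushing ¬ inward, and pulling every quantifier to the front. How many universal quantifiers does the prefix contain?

Move each ¬ inward, flipping quantifiers it crosses:
  (\forall m\, \exists i\, (D(i) \land H(i,m))) \lor (\forall i\, \neg H(i,i))
Rename bound variables to avoid capture: i↦s.
  (\forall m\, \exists i\, (D(i) \land H(i,m))) \lor (\forall s\, \neg H(s,s))
Extract every quantifier outward, since the variables are now distinct and don't occur free across branches:
  \forall m\, \exists i\, \forall s\, (D(i) \land H(i,m) \lor \neg H(s,s))
The prefix is \forall m \exists i \forall s: 2 universal, 1 existential.

2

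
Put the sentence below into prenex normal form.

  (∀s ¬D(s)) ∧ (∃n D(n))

∀s ∃n (¬D(s) ∧ D(n))

All bound variables are already distinct, so no renaming is needed.
Extract every quantifier outward, since the variables are now distinct and don't occur free across branches:
  ∀s ∃n (¬D(s) ∧ D(n))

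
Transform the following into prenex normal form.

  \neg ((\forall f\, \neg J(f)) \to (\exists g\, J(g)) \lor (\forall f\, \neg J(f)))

First replace A → B with ¬A ∨ B.
  \neg (\neg (\forall f\, \neg J(f)) \lor (\exists g\, J(g)) \lor (\forall f\, \neg J(f)))
Move each ¬ inward, flipping quantifiers it crosses:
  (\forall f\, \neg J(f)) \land (\forall g\, \neg J(g)) \land (\exists f\, J(f))
Give each quantifier a distinct variable: f↦z1.
  (\forall f\, \neg J(f)) \land (\forall g\, \neg J(g)) \land (\exists z1\, J(z1))
Pull the quantifiers to the front (each side's bound variable is not free in the other side):
  \forall f\, \forall g\, \exists z1\, (\neg J(f) \land \neg J(g) \land J(z1))

\forall f\, \forall g\, \exists z1\, (\neg J(f) \land \neg J(g) \land J(z1))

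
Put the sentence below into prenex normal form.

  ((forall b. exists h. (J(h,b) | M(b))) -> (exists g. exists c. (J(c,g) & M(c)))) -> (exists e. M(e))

Rewrite implications/biconditionals: A → B as ¬A ∨ B.
  ~(~(forall b. exists h. (J(h,b) | M(b))) | (exists g. exists c. (J(c,g) & M(c)))) | (exists e. M(e))
Drive negations inward (¬∀x A ≡ ∃x ¬A, ¬∃x A ≡ ∀x ¬A, De Morgan for ∧/∨):
  (forall b. exists h. (J(h,b) | M(b))) & (forall g. forall c. (~J(c,g) | ~M(c))) | (exists e. M(e))
Pull the quantifiers to the front (each side's bound variable is not free in the other side):
  forall b. exists h. forall g. forall c. exists e. ((J(h,b) | M(b)) & (~J(c,g) | ~M(c)) | M(e))

forall b. exists h. forall g. forall c. exists e. ((J(h,b) | M(b)) & (~J(c,g) | ~M(c)) | M(e))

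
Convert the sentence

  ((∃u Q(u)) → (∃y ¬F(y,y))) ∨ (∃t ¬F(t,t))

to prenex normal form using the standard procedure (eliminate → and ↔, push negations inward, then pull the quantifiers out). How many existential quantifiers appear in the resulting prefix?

First replace A → B with ¬A ∨ B.
  ¬(∃u Q(u)) ∨ (∃y ¬F(y,y)) ∨ (∃t ¬F(t,t))
Drive negations inward (¬∀x A ≡ ∃x ¬A, ¬∃x A ≡ ∀x ¬A, De Morgan for ∧/∨):
  (∀u ¬Q(u)) ∨ (∃y ¬F(y,y)) ∨ (∃t ¬F(t,t))
All bound variables are already distinct, so no renaming is needed.
Extract every quantifier outward, since the variables are now distinct and don't occur free across branches:
  ∀u ∃y ∃t (¬Q(u) ∨ ¬F(y,y) ∨ ¬F(t,t))
The prefix is ∀u ∃y ∃t: 1 universal, 2 existential.

2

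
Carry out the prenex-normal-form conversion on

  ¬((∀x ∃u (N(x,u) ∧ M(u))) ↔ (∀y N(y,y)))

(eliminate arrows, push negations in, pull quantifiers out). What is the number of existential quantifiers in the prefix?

Eliminate → and ↔ using ¬ and ∨; A ↔ B as (¬A ∨ B) ∧ (¬B ∨ A).
  ¬((¬(∀x ∃u (N(x,u) ∧ M(u))) ∨ (∀y N(y,y))) ∧ (¬(∀y N(y,y)) ∨ (∀x ∃u (N(x,u) ∧ M(u)))))
Drive negations inward (¬∀x A ≡ ∃x ¬A, ¬∃x A ≡ ∀x ¬A, De Morgan for ∧/∨):
  (∀x ∃u (N(x,u) ∧ M(u))) ∧ (∃y ¬N(y,y)) ∨ (∀y N(y,y)) ∧ (∃x ∀u (¬N(x,u) ∨ ¬M(u)))
Give each quantifier a distinct variable: y↦t, x↦x1, u↦u1.
  (∀x ∃u (N(x,u) ∧ M(u))) ∧ (∃y ¬N(y,y)) ∨ (∀t N(t,t)) ∧ (∃x1 ∀u1 (¬N(x1,u1) ∨ ¬M(u1)))
Finally move all quantifiers to the prefix:
  ∀x ∃u ∃y ∀t ∃x1 ∀u1 (N(x,u) ∧ M(u) ∧ ¬N(y,y) ∨ N(t,t) ∧ (¬N(x1,u1) ∨ ¬M(u1)))
The prefix is ∀x ∃u ∃y ∀t ∃x1 ∀u1: 3 universal, 3 existential.

3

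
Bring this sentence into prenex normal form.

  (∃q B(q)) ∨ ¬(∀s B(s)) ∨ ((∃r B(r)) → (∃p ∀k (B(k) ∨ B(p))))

∃q ∃s ∀r ∃p ∀k (B(q) ∨ ¬B(s) ∨ ¬B(r) ∨ B(k) ∨ B(p))

Eliminate → and ↔ using ¬ and ∨.
  (∃q B(q)) ∨ ¬(∀s B(s)) ∨ ¬(∃r B(r)) ∨ (∃p ∀k (B(k) ∨ B(p)))
Move each ¬ inward, flipping quantifiers it crosses:
  (∃q B(q)) ∨ (∃s ¬B(s)) ∨ (∀r ¬B(r)) ∨ (∃p ∀k (B(k) ∨ B(p)))
Extract every quantifier outward, since the variables are now distinct and don't occur free across branches:
  ∃q ∃s ∀r ∃p ∀k (B(q) ∨ ¬B(s) ∨ ¬B(r) ∨ B(k) ∨ B(p))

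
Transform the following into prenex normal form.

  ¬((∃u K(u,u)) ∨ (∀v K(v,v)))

∀u ∃v (¬K(u,u) ∧ ¬K(v,v))

Move each ¬ inward, flipping quantifiers it crosses:
  (∀u ¬K(u,u)) ∧ (∃v ¬K(v,v))
All bound variables are already distinct, so no renaming is needed.
Extract every quantifier outward, since the variables are now distinct and don't occur free across branches:
  ∀u ∃v (¬K(u,u) ∧ ¬K(v,v))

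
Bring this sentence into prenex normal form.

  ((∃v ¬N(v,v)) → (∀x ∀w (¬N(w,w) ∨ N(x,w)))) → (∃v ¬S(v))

Rewrite implications/biconditionals: A → B as ¬A ∨ B.
  ¬(¬(∃v ¬N(v,v)) ∨ (∀x ∀w (¬N(w,w) ∨ N(x,w)))) ∨ (∃v ¬S(v))
Move each ¬ inward, flipping quantifiers it crosses:
  (∃v ¬N(v,v)) ∧ (∃x ∃w (N(w,w) ∧ ¬N(x,w))) ∨ (∃v ¬S(v))
Standardize variables apart so no two quantifiers bind the same name: v↦u1.
  (∃v ¬N(v,v)) ∧ (∃x ∃w (N(w,w) ∧ ¬N(x,w))) ∨ (∃u1 ¬S(u1))
Pull the quantifiers to the front (each side's bound variable is not free in the other side):
  ∃v ∃x ∃w ∃u1 (¬N(v,v) ∧ N(w,w) ∧ ¬N(x,w) ∨ ¬S(u1))

∃v ∃x ∃w ∃u1 (¬N(v,v) ∧ N(w,w) ∧ ¬N(x,w) ∨ ¬S(u1))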